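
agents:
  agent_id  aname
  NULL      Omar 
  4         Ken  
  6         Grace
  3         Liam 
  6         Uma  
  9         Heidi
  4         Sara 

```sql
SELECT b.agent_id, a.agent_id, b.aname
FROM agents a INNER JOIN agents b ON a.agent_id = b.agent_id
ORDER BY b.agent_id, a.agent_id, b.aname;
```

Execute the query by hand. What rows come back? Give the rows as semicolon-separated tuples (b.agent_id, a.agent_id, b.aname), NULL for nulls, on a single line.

INNER JOIN keeps only pairs where the ON condition holds.
Matching on a.agent_id = b.agent_id. A NULL in a compared column never satisfies the condition.
- a (agent_id=NULL) has no partner → excluded.
- a (agent_id=4) pairs with 2 row(s) of b.
- a (agent_id=6) pairs with 2 row(s) of b.
- a (agent_id=3) pairs with 1 row(s) of b.
- a (agent_id=6) pairs with 2 row(s) of b.
- a (agent_id=9) pairs with 1 row(s) of b.
- a (agent_id=4) pairs with 2 row(s) of b.
After projecting and ordering:
b.agent_id | a.agent_id | b.aname
3 | 3 | Liam
4 | 4 | Ken
4 | 4 | Ken
4 | 4 | Sara
4 | 4 | Sara
6 | 6 | Grace
6 | 6 | Grace
6 | 6 | Uma
6 | 6 | Uma
9 | 9 | Heidi

(3, 3, Liam); (4, 4, Ken); (4, 4, Ken); (4, 4, Sara); (4, 4, Sara); (6, 6, Grace); (6, 6, Grace); (6, 6, Uma); (6, 6, Uma); (9, 9, Heidi)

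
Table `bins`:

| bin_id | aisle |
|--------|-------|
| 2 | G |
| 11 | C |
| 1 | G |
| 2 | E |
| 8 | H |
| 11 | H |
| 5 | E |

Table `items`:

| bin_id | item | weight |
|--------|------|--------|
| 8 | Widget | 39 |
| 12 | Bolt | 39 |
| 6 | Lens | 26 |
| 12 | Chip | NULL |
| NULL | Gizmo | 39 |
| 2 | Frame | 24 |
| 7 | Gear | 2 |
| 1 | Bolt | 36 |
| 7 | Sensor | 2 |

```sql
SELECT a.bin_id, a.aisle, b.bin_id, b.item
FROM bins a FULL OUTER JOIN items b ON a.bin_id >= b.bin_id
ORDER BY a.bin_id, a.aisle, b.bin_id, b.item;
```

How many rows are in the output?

28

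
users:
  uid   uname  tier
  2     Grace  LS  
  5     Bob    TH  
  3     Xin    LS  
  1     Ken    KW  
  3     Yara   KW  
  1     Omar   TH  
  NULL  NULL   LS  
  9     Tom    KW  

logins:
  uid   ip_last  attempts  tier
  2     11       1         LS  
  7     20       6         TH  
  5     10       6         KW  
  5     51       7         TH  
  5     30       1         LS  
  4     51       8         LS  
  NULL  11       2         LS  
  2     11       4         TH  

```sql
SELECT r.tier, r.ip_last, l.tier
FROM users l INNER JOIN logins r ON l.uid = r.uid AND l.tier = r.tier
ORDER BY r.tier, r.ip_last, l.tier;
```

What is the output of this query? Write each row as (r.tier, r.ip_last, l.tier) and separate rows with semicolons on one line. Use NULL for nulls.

INNER JOIN keeps only pairs where the ON condition holds.
Matching on l.uid = r.uid AND l.tier = r.tier. A NULL in a compared column never satisfies the condition.
- l row (uid=2, tier=LS): matches 1 r row(s) → 1 output row(s).
- l row (uid=5, tier=TH): matches 1 r row(s) → 1 output row(s).
- l row (uid=3, tier=LS): no match → dropped.
- l row (uid=1, tier=KW): no match → dropped.
- l row (uid=3, tier=KW): no match → dropped.
- l row (uid=1, tier=TH): no match → dropped.
- l row (uid=NULL, tier=LS): no match → dropped.
- l row (uid=9, tier=KW): no match → dropped.
After projecting and ordering:
r.tier | r.ip_last | l.tier
LS | 11 | LS
TH | 51 | TH

(LS, 11, LS); (TH, 51, TH)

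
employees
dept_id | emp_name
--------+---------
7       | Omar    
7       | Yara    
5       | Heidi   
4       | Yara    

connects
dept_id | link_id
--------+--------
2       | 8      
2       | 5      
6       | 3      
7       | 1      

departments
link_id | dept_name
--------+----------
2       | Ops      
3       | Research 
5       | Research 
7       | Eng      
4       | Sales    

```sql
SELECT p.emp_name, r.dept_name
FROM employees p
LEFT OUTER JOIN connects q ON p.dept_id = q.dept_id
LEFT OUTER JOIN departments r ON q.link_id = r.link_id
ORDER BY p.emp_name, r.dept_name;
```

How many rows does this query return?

Step 1 — p LEFT JOIN q on dept_id → 4 row(s).
Then LEFT JOIN `departments r` on link_id: each of those 4 rows is kept; rows whose q.link_id has no match in r get NULL for r's columns.
Result: 4 row(s).

4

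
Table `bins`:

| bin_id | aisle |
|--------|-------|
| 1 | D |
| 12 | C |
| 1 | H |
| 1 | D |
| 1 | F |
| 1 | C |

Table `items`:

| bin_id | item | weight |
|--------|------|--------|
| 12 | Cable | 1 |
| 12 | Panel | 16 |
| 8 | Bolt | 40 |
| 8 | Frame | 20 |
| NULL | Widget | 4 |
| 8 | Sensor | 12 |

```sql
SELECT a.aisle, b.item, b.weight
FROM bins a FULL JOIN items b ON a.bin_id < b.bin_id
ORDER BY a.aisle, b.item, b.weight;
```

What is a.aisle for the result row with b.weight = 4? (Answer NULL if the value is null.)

NULL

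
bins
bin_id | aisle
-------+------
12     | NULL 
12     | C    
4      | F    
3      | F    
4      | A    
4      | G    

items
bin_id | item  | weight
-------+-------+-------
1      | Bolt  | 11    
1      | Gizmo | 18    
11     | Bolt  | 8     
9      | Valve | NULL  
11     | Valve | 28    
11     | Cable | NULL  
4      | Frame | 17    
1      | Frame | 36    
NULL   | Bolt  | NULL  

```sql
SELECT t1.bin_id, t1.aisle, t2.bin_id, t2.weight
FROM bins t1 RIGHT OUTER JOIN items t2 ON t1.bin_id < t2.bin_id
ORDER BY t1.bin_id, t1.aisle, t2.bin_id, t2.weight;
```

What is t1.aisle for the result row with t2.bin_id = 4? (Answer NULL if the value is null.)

F

RIGHT JOIN keeps every row from `items`; unmatched rows get NULL for `bins`'s columns.
Matching on t1.bin_id < t2.bin_id. A NULL in a compared column never satisfies the condition.
Matched pairs: 17; unmatched t2 rows kept: 4.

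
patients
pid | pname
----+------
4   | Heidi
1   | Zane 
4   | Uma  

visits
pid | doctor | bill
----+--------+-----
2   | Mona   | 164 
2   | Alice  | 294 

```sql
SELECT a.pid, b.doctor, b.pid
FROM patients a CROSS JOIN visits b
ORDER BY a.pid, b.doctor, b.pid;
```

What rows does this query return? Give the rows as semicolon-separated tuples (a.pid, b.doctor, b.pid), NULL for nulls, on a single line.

(1, Alice, 2); (1, Mona, 2); (4, Alice, 2); (4, Alice, 2); (4, Mona, 2); (4, Mona, 2)

CROSS JOIN pairs every row of `patients` with every row of `visits`: 3 × 2 = 6 rows.
After projecting and ordering:
a.pid | b.doctor | b.pid
1 | Alice | 2
1 | Mona | 2
4 | Alice | 2
4 | Alice | 2
4 | Mona | 2
4 | Mona | 2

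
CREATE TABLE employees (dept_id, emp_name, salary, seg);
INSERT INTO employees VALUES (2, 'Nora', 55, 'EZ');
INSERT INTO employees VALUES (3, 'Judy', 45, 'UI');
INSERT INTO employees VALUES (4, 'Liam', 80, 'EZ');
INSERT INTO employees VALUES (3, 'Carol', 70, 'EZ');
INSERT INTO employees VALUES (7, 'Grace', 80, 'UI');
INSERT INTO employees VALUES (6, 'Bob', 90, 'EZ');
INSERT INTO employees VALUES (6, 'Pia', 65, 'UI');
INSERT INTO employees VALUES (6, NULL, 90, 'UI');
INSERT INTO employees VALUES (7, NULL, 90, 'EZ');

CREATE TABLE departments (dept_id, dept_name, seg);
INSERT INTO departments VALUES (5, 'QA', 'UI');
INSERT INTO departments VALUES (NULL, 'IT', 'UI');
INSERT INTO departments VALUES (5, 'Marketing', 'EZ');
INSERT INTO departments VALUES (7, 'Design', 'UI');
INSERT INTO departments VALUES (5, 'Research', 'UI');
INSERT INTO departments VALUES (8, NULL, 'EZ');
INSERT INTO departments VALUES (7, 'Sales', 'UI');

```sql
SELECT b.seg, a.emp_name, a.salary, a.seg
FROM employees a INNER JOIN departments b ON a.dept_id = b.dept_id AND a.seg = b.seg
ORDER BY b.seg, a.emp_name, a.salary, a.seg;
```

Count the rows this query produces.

INNER JOIN keeps only pairs where the ON condition holds.
Matching on a.dept_id = b.dept_id AND a.seg = b.seg. A NULL in a compared column never satisfies the condition.
- a (dept_id=2, seg=EZ) has no partner → excluded.
- a (dept_id=3, seg=UI) has no partner → excluded.
- a (dept_id=4, seg=EZ) has no partner → excluded.
- a (dept_id=3, seg=EZ) has no partner → excluded.
- a (dept_id=7, seg=UI) pairs with 2 row(s) of b.
- a (dept_id=6, seg=EZ) has no partner → excluded.
- a (dept_id=6, seg=UI) has no partner → excluded.
- a (dept_id=6, seg=UI) has no partner → excluded.
- a (dept_id=7, seg=EZ) has no partner → excluded.
Total: 2 rows.

2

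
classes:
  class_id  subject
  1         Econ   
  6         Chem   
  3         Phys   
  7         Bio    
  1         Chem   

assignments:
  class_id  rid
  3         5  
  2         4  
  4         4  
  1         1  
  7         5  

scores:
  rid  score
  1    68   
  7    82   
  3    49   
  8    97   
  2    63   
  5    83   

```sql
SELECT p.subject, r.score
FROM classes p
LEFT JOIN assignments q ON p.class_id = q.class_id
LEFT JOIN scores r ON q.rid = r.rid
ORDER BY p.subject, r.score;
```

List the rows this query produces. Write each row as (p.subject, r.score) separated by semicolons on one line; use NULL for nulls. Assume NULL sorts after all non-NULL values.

(Bio, 83); (Chem, 68); (Chem, NULL); (Econ, 68); (Phys, 83)

Evaluate left to right. First `classes p LEFT JOIN assignments q` on class_id: 5 row(s).
Then LEFT JOIN `scores r` on rid: each of those 5 rows is kept; rows whose q.rid has no match in r get NULL for r's columns.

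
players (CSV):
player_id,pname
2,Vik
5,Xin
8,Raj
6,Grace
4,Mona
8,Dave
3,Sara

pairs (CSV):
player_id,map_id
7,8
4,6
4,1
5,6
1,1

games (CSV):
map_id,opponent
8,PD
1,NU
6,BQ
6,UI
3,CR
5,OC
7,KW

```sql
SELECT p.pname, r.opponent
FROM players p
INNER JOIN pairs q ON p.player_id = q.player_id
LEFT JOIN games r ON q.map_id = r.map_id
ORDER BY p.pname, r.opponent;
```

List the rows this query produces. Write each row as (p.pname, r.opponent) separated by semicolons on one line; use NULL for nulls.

Evaluate left to right. First `players p INNER JOIN pairs q` on player_id: 3 row(s).
Then LEFT JOIN `games r` on map_id: each of those 3 rows is kept; rows whose q.map_id has no match in r get NULL for r's columns.

(Mona, BQ); (Mona, NU); (Mona, UI); (Xin, BQ); (Xin, UI)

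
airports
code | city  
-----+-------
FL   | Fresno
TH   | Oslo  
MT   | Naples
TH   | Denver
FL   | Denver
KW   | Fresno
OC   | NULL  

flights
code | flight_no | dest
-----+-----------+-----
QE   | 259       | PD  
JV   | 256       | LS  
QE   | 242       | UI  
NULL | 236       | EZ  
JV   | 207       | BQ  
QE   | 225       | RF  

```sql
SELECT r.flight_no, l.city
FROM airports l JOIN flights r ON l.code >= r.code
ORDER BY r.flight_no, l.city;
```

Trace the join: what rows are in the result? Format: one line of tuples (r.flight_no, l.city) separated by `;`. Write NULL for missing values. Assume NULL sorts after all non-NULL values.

(207, Denver); (207, Fresno); (207, Naples); (207, Oslo); (207, NULL); (225, Denver); (225, Oslo); (242, Denver); (242, Oslo); (256, Denver); (256, Fresno); (256, Naples); (256, Oslo); (256, NULL); (259, Denver); (259, Oslo)

INNER JOIN keeps only pairs where the ON condition holds.
Matching on l.code >= r.code. A NULL in a compared column never satisfies the condition.
- l[0] code=FL → no match; dropped.
- l[1] code=TH → 5 match(es) in r → 5 row(s).
- l[2] code=MT → 2 match(es) in r → 2 row(s).
- l[3] code=TH → 5 match(es) in r → 5 row(s).
- l[4] code=FL → no match; dropped.
- l[5] code=KW → 2 match(es) in r → 2 row(s).
- l[6] code=OC → 2 match(es) in r → 2 row(s).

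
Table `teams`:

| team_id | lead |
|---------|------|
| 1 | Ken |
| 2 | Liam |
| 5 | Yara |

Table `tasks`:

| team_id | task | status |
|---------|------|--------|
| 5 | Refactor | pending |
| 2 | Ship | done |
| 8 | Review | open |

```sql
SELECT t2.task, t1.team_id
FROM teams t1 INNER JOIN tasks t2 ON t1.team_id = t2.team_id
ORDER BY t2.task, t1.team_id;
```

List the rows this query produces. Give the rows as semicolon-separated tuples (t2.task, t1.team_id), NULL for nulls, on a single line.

(Refactor, 5); (Ship, 2)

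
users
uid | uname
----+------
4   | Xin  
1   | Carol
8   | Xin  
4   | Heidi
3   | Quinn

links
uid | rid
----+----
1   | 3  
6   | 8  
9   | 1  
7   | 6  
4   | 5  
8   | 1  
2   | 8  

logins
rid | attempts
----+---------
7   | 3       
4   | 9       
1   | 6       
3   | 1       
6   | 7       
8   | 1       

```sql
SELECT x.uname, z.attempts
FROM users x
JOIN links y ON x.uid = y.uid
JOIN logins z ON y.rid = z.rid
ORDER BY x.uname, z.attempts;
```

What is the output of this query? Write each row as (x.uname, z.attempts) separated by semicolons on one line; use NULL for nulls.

Evaluate left to right. First `users x INNER JOIN links y` on uid: 4 row(s).
Then INNER JOIN `logins z` on rid: keep only rows whose y.rid appears in z.

(Carol, 1); (Xin, 6)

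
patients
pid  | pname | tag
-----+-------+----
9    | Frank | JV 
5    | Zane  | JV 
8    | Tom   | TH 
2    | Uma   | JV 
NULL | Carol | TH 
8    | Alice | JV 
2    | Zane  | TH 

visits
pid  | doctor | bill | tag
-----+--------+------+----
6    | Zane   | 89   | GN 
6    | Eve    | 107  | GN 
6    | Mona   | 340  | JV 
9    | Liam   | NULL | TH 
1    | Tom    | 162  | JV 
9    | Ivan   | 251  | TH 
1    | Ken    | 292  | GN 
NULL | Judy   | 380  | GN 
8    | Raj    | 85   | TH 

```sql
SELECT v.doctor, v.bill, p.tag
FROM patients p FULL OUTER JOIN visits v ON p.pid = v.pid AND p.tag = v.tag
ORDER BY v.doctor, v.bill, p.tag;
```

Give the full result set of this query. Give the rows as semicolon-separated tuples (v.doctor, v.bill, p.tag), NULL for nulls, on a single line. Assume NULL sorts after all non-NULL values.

(Eve, 107, NULL); (Ivan, 251, NULL); (Judy, 380, NULL); (Ken, 292, NULL); (Liam, NULL, NULL); (Mona, 340, NULL); (Raj, 85, TH); (Tom, 162, NULL); (Zane, 89, NULL); (NULL, NULL, JV); (NULL, NULL, JV); (NULL, NULL, JV); (NULL, NULL, JV); (NULL, NULL, TH); (NULL, NULL, TH)

FULL OUTER JOIN keeps every row from both sides; unmatched rows get NULL for the other side's columns.
Matching on p.pid = v.pid AND p.tag = v.tag. A NULL in a compared column never satisfies the condition.
- p[0] pid=9, tag=JV → no match; kept with NULLs on the v side.
- p[1] pid=5, tag=JV → no match; kept with NULLs on the v side.
- p[2] pid=8, tag=TH → 1 match(es) in v → 1 row(s).
- p[3] pid=2, tag=JV → no match; kept with NULLs on the v side.
- p[4] pid=NULL, tag=TH → no match; kept with NULLs on the v side.
- p[5] pid=8, tag=JV → no match; kept with NULLs on the v side.
- p[6] pid=2, tag=TH → no match; kept with NULLs on the v side.
- plus 8 unmatched v row(s), each kept with NULL p columns.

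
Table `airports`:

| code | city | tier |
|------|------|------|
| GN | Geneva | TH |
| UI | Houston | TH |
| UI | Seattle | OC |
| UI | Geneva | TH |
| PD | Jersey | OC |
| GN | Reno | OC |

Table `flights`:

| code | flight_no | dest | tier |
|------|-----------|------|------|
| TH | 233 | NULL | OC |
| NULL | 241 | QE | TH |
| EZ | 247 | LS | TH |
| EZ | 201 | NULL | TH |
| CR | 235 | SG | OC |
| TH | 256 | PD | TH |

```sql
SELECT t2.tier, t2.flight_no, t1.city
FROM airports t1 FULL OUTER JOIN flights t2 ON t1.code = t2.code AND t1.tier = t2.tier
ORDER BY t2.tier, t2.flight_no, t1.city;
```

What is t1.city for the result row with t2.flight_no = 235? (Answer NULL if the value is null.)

NULL

FULL OUTER JOIN keeps every row from both sides; unmatched rows get NULL for the other side's columns.
Matching on t1.code = t2.code AND t1.tier = t2.tier. A NULL in a compared column never satisfies the condition.
- code=GN, tier=TH: no t2 row matches, row kept with t2 columns NULL.
- code=UI, tier=TH: no t2 row matches, row kept with t2 columns NULL.
- code=UI, tier=OC: no t2 row matches, row kept with t2 columns NULL.
- code=UI, tier=TH: no t2 row matches, row kept with t2 columns NULL.
- code=PD, tier=OC: no t2 row matches, row kept with t2 columns NULL.
- code=GN, tier=OC: no t2 row matches, row kept with t2 columns NULL.
- 6 row(s) from t2 found no t1 partner → padded with NULL.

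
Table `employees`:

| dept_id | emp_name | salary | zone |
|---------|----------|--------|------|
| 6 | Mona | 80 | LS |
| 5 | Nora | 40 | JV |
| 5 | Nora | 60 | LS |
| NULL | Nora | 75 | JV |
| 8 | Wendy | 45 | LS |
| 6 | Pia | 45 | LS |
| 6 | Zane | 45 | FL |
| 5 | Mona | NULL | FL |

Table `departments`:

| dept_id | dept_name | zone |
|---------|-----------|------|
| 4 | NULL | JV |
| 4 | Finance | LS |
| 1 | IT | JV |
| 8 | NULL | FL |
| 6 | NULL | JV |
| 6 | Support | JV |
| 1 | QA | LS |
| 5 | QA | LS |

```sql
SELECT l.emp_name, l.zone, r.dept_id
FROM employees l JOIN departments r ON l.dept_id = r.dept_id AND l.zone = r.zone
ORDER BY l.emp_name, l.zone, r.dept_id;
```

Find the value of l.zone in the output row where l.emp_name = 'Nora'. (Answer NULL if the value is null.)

INNER JOIN keeps only pairs where the ON condition holds.
Matching on l.dept_id = r.dept_id AND l.zone = r.zone. A NULL in a compared column never satisfies the condition.
- dept_id=6, zone=LS: no matching r row, dropped.
- dept_id=5, zone=JV: no matching r row, dropped.
- dept_id=5, zone=LS: 1 matching r row(s), so 1 row(s) emitted.
- dept_id=NULL, zone=JV: no matching r row, dropped.
- dept_id=8, zone=LS: no matching r row, dropped.
- dept_id=6, zone=LS: no matching r row, dropped.
- dept_id=6, zone=FL: no matching r row, dropped.
- dept_id=5, zone=FL: no matching r row, dropped.

LS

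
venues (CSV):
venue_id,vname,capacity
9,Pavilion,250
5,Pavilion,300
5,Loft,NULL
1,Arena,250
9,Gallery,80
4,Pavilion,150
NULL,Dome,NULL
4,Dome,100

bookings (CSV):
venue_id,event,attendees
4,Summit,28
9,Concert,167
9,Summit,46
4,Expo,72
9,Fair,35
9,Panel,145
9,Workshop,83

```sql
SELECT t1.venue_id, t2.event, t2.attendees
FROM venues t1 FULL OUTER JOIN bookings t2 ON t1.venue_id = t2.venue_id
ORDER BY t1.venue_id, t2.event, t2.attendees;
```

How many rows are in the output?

FULL OUTER JOIN keeps every row from both sides; unmatched rows get NULL for the other side's columns.
Matching on t1.venue_id = t2.venue_id. A NULL in a compared column never satisfies the condition.
- venue_id=9: 5 matching t2 row(s), so 5 row(s) emitted.
- venue_id=5: no t2 row matches, row kept with t2 columns NULL.
- venue_id=5: no t2 row matches, row kept with t2 columns NULL.
- venue_id=1: no t2 row matches, row kept with t2 columns NULL.
- venue_id=9: 5 matching t2 row(s), so 5 row(s) emitted.
- venue_id=4: 2 matching t2 row(s), so 2 row(s) emitted.
- venue_id=NULL: no t2 row matches, row kept with t2 columns NULL.
- venue_id=4: 2 matching t2 row(s), so 2 row(s) emitted.
Total: 14 matched + 4 padded = 18 rows.

18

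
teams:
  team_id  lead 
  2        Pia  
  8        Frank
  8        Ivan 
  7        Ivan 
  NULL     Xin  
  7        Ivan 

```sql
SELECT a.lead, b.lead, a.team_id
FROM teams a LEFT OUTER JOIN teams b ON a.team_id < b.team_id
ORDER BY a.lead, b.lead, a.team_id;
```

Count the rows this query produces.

11

LEFT JOIN keeps every row from `teams a`; unmatched rows get NULL for `teams b`'s columns.
Matching on a.team_id < b.team_id. A NULL in a compared column never satisfies the condition.
Matched pairs: 8; unmatched a rows kept: 3.
Total: 8 matched + 3 padded = 11 rows.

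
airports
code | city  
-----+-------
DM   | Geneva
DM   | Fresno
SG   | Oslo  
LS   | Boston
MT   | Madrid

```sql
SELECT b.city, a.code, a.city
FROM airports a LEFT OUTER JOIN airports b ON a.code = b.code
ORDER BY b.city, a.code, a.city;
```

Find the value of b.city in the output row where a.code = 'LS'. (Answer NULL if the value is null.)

LEFT JOIN keeps every row from `airports a`; unmatched rows get NULL for `airports b`'s columns.
Matching on a.code = b.code.
- code=DM: 2 matching b row(s), so 2 row(s) emitted.
- code=DM: 2 matching b row(s), so 2 row(s) emitted.
- code=SG: 1 matching b row(s), so 1 row(s) emitted.
- code=LS: 1 matching b row(s), so 1 row(s) emitted.
- code=MT: 1 matching b row(s), so 1 row(s) emitted.

Boston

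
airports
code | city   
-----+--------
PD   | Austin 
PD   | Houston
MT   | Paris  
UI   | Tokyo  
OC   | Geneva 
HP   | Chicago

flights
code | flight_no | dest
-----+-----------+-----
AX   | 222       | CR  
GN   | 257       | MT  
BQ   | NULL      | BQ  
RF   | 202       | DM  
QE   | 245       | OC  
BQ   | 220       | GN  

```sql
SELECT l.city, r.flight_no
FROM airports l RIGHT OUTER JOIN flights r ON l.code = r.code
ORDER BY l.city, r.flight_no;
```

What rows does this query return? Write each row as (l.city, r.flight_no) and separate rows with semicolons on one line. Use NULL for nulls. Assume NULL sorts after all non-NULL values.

(NULL, 202); (NULL, 220); (NULL, 222); (NULL, 245); (NULL, 257); (NULL, NULL)

RIGHT JOIN keeps every row from `flights`; unmatched rows get NULL for `airports`'s columns.
Matching on l.code = r.code.
Matched pairs: 0; unmatched r rows kept: 6.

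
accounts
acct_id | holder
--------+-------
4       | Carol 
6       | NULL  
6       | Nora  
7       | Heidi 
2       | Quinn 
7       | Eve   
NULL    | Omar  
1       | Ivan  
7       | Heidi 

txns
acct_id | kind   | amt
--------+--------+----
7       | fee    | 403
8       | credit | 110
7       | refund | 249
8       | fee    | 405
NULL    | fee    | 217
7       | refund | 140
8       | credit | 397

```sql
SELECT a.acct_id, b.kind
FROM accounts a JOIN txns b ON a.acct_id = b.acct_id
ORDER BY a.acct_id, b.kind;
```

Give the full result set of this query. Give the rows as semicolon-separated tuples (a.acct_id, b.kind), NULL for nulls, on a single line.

INNER JOIN keeps only pairs where the ON condition holds.
Matching on a.acct_id = b.acct_id. A NULL in a compared column never satisfies the condition.
- a row (acct_id=4): no match → dropped.
- a row (acct_id=6): no match → dropped.
- a row (acct_id=6): no match → dropped.
- a row (acct_id=7): matches 3 b row(s) → 3 output row(s).
- a row (acct_id=2): no match → dropped.
- a row (acct_id=7): matches 3 b row(s) → 3 output row(s).
- a row (acct_id=NULL): no match → dropped.
- a row (acct_id=1): no match → dropped.
- a row (acct_id=7): matches 3 b row(s) → 3 output row(s).
After projecting and ordering:
a.acct_id | b.kind
7 | fee
7 | fee
7 | fee
7 | refund
7 | refund
7 | refund
7 | refund
7 | refund
7 | refund

(7, fee); (7, fee); (7, fee); (7, refund); (7, refund); (7, refund); (7, refund); (7, refund); (7, refund)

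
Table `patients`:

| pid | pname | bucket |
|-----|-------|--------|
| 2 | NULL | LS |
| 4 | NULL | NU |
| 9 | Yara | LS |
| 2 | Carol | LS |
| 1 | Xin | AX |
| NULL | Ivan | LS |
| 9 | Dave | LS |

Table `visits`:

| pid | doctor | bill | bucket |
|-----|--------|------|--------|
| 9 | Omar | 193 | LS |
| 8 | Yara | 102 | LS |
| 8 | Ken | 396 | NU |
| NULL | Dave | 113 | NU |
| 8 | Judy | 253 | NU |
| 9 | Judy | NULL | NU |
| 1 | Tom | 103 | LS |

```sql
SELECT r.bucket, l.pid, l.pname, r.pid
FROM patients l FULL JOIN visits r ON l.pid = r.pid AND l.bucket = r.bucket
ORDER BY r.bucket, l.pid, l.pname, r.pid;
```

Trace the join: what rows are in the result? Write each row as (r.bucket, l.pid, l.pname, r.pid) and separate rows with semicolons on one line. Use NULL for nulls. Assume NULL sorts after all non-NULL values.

(LS, 9, Dave, 9); (LS, 9, Yara, 9); (LS, NULL, NULL, 1); (LS, NULL, NULL, 8); (NU, NULL, NULL, 8); (NU, NULL, NULL, 8); (NU, NULL, NULL, 9); (NU, NULL, NULL, NULL); (NULL, 1, Xin, NULL); (NULL, 2, Carol, NULL); (NULL, 2, NULL, NULL); (NULL, 4, NULL, NULL); (NULL, NULL, Ivan, NULL)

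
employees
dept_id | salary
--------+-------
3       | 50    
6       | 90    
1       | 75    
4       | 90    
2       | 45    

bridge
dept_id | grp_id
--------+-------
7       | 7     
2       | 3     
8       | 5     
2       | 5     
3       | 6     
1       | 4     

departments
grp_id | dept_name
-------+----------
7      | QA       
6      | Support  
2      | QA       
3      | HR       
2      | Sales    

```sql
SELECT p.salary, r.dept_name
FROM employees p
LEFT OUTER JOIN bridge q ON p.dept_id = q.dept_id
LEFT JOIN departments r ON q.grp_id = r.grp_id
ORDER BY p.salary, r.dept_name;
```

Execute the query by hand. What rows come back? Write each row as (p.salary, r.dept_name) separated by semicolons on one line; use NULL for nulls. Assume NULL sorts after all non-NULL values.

(45, HR); (45, NULL); (50, Support); (75, NULL); (90, NULL); (90, NULL)

Step 1 — p LEFT JOIN q on dept_id → 6 row(s).
Then LEFT JOIN `departments r` on grp_id: each of those 6 rows is kept; rows whose q.grp_id has no match in r get NULL for r's columns.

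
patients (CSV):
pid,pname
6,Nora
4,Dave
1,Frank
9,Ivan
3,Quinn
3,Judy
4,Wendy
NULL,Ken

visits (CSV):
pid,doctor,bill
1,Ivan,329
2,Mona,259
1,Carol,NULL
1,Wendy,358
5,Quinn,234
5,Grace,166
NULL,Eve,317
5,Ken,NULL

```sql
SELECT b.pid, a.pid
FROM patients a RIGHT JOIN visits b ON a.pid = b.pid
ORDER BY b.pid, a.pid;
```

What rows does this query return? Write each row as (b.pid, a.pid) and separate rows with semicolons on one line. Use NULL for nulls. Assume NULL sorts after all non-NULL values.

(1, 1); (1, 1); (1, 1); (2, NULL); (5, NULL); (5, NULL); (5, NULL); (NULL, NULL)

RIGHT JOIN keeps every row from `visits`; unmatched rows get NULL for `patients`'s columns.
Matching on a.pid = b.pid. A NULL in a compared column never satisfies the condition.
- a row (pid=6): no match.
- a row (pid=4): no match.
- a row (pid=1): matches 3 b row(s) → 3 output row(s).
- a row (pid=9): no match.
- a row (pid=3): no match.
- a row (pid=3): no match.
- a row (pid=4): no match.
- a row (pid=NULL): no match.
- plus 5 unmatched b row(s), each kept with NULL a columns.
After projecting and ordering:
b.pid | a.pid
1 | 1
1 | 1
1 | 1
2 | NULL
5 | NULL
5 | NULL
5 | NULL
NULL | NULL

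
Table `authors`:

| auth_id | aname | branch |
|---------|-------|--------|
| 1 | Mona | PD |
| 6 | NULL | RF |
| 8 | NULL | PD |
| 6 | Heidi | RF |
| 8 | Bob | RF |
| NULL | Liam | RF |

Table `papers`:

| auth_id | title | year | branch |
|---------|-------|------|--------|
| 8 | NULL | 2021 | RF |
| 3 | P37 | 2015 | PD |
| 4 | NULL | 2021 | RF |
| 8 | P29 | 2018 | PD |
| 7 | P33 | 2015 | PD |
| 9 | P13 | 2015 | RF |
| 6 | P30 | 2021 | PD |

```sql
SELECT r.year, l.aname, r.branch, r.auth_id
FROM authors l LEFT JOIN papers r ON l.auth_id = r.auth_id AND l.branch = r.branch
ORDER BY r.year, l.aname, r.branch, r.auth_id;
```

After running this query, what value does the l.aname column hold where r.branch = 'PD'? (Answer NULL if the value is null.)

NULL

LEFT JOIN keeps every row from `authors`; unmatched rows get NULL for `papers`'s columns.
Matching on l.auth_id = r.auth_id AND l.branch = r.branch. A NULL in a compared column never satisfies the condition.
- l row (auth_id=1, branch=PD): no match → kept, r columns NULL.
- l row (auth_id=6, branch=RF): no match → kept, r columns NULL.
- l row (auth_id=8, branch=PD): matches 1 r row(s) → 1 output row(s).
- l row (auth_id=6, branch=RF): no match → kept, r columns NULL.
- l row (auth_id=8, branch=RF): matches 1 r row(s) → 1 output row(s).
- l row (auth_id=NULL, branch=RF): no match → kept, r columns NULL.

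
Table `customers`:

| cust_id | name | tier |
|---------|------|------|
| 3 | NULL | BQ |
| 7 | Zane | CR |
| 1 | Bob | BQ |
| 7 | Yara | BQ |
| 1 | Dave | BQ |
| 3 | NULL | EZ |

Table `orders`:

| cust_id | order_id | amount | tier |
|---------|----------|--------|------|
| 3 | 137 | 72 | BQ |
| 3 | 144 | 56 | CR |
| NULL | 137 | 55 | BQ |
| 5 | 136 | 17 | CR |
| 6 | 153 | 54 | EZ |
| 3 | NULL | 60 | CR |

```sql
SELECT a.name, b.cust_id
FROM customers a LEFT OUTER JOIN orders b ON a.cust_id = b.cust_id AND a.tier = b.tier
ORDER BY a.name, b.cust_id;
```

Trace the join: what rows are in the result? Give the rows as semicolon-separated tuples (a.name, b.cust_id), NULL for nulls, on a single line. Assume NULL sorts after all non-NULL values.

LEFT JOIN keeps every row from `customers`; unmatched rows get NULL for `orders`'s columns.
Matching on a.cust_id = b.cust_id AND a.tier = b.tier. A NULL in a compared column never satisfies the condition.
- a (cust_id=3, tier=BQ) pairs with 1 row(s) of b.
- a (cust_id=7, tier=CR) has no partner → padded with NULL.
- a (cust_id=1, tier=BQ) has no partner → padded with NULL.
- a (cust_id=7, tier=BQ) has no partner → padded with NULL.
- a (cust_id=1, tier=BQ) has no partner → padded with NULL.
- a (cust_id=3, tier=EZ) has no partner → padded with NULL.
After projecting and ordering:
a.name | b.cust_id
Bob | NULL
Dave | NULL
Yara | NULL
Zane | NULL
NULL | 3
NULL | NULL

(Bob, NULL); (Dave, NULL); (Yara, NULL); (Zane, NULL); (NULL, 3); (NULL, NULL)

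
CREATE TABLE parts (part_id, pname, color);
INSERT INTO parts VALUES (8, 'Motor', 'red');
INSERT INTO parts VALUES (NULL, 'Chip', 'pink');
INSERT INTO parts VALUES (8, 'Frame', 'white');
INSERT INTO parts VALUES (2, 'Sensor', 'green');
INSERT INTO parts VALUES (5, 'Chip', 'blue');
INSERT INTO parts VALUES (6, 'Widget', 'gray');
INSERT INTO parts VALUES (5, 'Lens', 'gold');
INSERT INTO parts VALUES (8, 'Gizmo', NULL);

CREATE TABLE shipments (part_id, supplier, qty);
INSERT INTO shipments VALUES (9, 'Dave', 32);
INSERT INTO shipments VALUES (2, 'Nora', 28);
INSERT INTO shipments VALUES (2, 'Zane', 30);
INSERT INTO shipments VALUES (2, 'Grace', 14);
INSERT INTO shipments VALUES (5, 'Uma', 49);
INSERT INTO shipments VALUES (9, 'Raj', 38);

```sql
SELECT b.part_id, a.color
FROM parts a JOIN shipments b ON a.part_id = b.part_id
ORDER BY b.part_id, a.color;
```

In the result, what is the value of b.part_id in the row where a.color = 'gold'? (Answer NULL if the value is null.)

5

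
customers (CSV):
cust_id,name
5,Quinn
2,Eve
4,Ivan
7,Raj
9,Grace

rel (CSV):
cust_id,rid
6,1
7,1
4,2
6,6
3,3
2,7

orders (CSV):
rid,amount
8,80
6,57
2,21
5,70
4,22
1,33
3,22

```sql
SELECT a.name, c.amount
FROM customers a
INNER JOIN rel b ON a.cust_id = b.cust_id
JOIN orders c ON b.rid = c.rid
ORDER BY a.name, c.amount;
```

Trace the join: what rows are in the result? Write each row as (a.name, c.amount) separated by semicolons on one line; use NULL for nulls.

(Ivan, 21); (Raj, 33)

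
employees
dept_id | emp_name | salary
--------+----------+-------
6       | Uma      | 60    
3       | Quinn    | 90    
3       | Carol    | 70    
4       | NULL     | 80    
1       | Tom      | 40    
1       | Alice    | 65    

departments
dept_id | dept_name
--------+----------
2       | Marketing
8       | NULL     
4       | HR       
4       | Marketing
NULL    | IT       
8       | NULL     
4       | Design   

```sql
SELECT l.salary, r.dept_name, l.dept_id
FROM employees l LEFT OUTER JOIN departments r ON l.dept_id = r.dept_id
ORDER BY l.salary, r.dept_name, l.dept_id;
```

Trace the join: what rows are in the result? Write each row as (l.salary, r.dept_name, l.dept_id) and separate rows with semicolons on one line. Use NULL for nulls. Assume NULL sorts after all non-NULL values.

(40, NULL, 1); (60, NULL, 6); (65, NULL, 1); (70, NULL, 3); (80, Design, 4); (80, HR, 4); (80, Marketing, 4); (90, NULL, 3)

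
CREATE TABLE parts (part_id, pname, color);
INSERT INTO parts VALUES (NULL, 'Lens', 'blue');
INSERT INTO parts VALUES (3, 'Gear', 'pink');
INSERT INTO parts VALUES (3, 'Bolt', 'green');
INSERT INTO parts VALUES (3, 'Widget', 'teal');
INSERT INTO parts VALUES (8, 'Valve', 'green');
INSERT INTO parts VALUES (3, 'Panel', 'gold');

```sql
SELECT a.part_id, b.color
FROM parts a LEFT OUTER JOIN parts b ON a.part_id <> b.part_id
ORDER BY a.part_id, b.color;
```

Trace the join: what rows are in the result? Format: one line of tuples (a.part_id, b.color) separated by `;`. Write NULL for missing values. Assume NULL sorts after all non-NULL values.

LEFT JOIN keeps every row from `parts a`; unmatched rows get NULL for `parts b`'s columns.
Matching on a.part_id <> b.part_id. A NULL in a compared column never satisfies the condition.
- a[0] part_id=NULL → no match; kept with NULLs on the b side.
- a[1] part_id=3 → 1 match(es) in b → 1 row(s).
- a[2] part_id=3 → 1 match(es) in b → 1 row(s).
- a[3] part_id=3 → 1 match(es) in b → 1 row(s).
- a[4] part_id=8 → 4 match(es) in b → 4 row(s).
- a[5] part_id=3 → 1 match(es) in b → 1 row(s).
After projecting and ordering:
a.part_id | b.color
3 | green
3 | green
3 | green
3 | green
8 | gold
8 | green
8 | pink
8 | teal
NULL | NULL

(3, green); (3, green); (3, green); (3, green); (8, gold); (8, green); (8, pink); (8, teal); (NULL, NULL)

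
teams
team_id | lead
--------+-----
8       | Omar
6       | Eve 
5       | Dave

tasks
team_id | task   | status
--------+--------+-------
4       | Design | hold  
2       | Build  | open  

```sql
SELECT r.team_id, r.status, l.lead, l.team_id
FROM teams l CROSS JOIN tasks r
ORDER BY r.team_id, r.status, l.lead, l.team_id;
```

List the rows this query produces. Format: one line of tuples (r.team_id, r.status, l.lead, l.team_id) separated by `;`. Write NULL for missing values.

CROSS JOIN pairs every row of `teams` with every row of `tasks`: 3 × 2 = 6 rows.
After projecting and ordering:
r.team_id | r.status | l.lead | l.team_id
2 | open | Dave | 5
2 | open | Eve | 6
2 | open | Omar | 8
4 | hold | Dave | 5
4 | hold | Eve | 6
4 | hold | Omar | 8

(2, open, Dave, 5); (2, open, Eve, 6); (2, open, Omar, 8); (4, hold, Dave, 5); (4, hold, Eve, 6); (4, hold, Omar, 8)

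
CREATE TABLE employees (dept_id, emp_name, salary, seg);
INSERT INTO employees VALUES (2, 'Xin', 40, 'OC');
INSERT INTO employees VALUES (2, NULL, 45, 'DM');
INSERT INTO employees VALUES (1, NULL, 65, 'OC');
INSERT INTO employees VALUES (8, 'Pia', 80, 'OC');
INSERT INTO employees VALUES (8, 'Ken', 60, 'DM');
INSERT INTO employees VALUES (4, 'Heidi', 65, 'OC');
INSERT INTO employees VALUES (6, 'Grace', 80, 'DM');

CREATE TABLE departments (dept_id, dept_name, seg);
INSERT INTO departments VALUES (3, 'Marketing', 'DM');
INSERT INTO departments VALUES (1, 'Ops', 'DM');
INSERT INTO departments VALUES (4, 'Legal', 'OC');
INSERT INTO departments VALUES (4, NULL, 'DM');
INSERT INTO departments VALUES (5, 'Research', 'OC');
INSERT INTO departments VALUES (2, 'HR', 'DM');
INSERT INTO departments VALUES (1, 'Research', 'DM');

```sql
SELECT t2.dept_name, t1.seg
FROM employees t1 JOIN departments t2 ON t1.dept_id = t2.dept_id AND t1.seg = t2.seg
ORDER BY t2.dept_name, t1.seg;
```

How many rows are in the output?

2

INNER JOIN keeps only pairs where the ON condition holds.
Matching on t1.dept_id = t2.dept_id AND t1.seg = t2.seg.
- t1 row (dept_id=2, seg=OC): no match → dropped.
- t1 row (dept_id=2, seg=DM): matches 1 t2 row(s) → 1 output row(s).
- t1 row (dept_id=1, seg=OC): no match → dropped.
- t1 row (dept_id=8, seg=OC): no match → dropped.
- t1 row (dept_id=8, seg=DM): no match → dropped.
- t1 row (dept_id=4, seg=OC): matches 1 t2 row(s) → 1 output row(s).
- t1 row (dept_id=6, seg=DM): no match → dropped.
Total: 2 rows.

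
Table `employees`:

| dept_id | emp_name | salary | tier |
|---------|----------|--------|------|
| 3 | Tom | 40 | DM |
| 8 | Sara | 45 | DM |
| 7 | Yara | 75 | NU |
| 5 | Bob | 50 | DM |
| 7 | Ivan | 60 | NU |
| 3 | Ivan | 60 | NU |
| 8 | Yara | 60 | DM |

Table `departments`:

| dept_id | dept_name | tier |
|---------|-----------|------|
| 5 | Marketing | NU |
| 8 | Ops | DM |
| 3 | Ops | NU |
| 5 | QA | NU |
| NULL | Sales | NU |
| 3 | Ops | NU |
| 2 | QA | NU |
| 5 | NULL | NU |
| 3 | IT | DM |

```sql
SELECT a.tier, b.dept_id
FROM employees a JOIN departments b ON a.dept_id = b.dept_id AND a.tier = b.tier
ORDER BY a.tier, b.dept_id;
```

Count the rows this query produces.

5

INNER JOIN keeps only pairs where the ON condition holds.
Matching on a.dept_id = b.dept_id AND a.tier = b.tier. A NULL in a compared column never satisfies the condition.
- a[0] dept_id=3, tier=DM → 1 match(es) in b → 1 row(s).
- a[1] dept_id=8, tier=DM → 1 match(es) in b → 1 row(s).
- a[2] dept_id=7, tier=NU → no match; dropped.
- a[3] dept_id=5, tier=DM → no match; dropped.
- a[4] dept_id=7, tier=NU → no match; dropped.
- a[5] dept_id=3, tier=NU → 2 match(es) in b → 2 row(s).
- a[6] dept_id=8, tier=DM → 1 match(es) in b → 1 row(s).
Total: 5 rows.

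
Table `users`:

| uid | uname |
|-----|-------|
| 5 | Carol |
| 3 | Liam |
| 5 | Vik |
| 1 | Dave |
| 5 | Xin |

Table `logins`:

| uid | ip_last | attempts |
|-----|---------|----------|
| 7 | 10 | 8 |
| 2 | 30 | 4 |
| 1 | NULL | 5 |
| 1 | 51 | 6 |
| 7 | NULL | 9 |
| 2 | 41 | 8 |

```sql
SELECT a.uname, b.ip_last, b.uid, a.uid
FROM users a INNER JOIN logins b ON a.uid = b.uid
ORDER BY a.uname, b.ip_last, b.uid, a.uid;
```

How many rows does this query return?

INNER JOIN keeps only pairs where the ON condition holds.
Matching on a.uid = b.uid.
Matched pairs: 2.
Total: 2 rows.

2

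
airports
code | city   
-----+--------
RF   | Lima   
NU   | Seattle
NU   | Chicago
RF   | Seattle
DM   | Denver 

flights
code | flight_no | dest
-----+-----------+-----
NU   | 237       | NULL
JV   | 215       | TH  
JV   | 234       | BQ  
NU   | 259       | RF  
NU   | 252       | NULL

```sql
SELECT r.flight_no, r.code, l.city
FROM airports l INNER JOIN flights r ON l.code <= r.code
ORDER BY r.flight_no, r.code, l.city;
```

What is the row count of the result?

INNER JOIN keeps only pairs where the ON condition holds.
Matching on l.code <= r.code.
- code=RF: no matching r row, dropped.
- code=NU: 3 matching r row(s), so 3 row(s) emitted.
- code=NU: 3 matching r row(s), so 3 row(s) emitted.
- code=RF: no matching r row, dropped.
- code=DM: 5 matching r row(s), so 5 row(s) emitted.
Total: 11 rows.

11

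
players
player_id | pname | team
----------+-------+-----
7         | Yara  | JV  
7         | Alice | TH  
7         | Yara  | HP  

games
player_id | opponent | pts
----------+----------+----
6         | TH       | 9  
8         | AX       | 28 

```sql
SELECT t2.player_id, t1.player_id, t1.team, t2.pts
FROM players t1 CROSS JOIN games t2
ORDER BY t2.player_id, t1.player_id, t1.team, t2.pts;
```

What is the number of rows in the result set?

6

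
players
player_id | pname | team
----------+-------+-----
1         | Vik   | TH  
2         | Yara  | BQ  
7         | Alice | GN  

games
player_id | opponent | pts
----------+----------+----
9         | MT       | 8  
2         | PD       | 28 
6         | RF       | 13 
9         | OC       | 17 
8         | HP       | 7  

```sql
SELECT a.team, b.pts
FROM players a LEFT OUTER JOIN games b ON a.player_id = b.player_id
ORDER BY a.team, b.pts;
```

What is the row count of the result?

3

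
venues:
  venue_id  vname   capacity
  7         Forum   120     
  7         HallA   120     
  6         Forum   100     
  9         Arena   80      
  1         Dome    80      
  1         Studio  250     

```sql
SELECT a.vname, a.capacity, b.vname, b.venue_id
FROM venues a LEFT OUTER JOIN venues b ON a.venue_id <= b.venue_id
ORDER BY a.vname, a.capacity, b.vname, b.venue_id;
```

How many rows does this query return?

23

LEFT JOIN keeps every row from `venues a`; unmatched rows get NULL for `venues b`'s columns.
Matching on a.venue_id <= b.venue_id.
Matched pairs: 23; unmatched a rows kept: 0.
Total: 23 rows.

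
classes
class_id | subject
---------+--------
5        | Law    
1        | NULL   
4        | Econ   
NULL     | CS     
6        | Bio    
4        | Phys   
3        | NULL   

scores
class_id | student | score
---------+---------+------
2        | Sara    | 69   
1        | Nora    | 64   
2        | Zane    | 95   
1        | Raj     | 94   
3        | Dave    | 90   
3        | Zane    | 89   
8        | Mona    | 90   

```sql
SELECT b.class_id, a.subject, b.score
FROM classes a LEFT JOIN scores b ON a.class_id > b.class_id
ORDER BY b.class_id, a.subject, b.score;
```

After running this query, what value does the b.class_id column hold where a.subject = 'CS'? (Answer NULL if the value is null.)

LEFT JOIN keeps every row from `classes`; unmatched rows get NULL for `scores`'s columns.
Matching on a.class_id > b.class_id. A NULL in a compared column never satisfies the condition.
- a row (class_id=5): matches 6 b row(s) → 6 output row(s).
- a row (class_id=1): no match → kept, b columns NULL.
- a row (class_id=4): matches 6 b row(s) → 6 output row(s).
- a row (class_id=NULL): no match → kept, b columns NULL.
- a row (class_id=6): matches 6 b row(s) → 6 output row(s).
- a row (class_id=4): matches 6 b row(s) → 6 output row(s).
- a row (class_id=3): matches 4 b row(s) → 4 output row(s).

NULL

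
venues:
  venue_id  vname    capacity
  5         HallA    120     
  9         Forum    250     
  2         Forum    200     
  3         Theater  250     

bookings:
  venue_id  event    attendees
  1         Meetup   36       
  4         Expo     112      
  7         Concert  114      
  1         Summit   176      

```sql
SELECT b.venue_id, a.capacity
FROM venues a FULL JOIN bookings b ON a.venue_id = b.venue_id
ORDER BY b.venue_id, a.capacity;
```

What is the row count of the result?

8

FULL OUTER JOIN keeps every row from both sides; unmatched rows get NULL for the other side's columns.
Matching on a.venue_id = b.venue_id.
Matched pairs: 0; unmatched a rows kept: 4; unmatched b rows kept: 4.
Total: 0 matched + 8 padded = 8 rows.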